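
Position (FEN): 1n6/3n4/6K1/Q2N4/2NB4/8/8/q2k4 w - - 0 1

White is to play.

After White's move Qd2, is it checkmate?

yes

After Qd2: black king on d1; in check: yes, from the white queen on d2.
King squares — c1: attacked by Qd2; e1: attacked by Qd2; c2: attacked by Qd2; d2: attacked by Nc4; e2: attacked by Qd2.
Black has no legal moves → checkmate.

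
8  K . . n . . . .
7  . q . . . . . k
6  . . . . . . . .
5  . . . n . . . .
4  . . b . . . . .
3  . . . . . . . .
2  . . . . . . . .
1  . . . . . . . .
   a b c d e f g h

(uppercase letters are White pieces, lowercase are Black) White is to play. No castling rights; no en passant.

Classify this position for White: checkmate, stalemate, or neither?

checkmate

White to move; white king on a8.
In check: yes, from the black queen on b7.
King squares — a7: attacked by Qb7; b7: attacked by Nd8; b8: attacked by Qb7.
Legal moves for White: none.
In check with no legal moves → checkmate.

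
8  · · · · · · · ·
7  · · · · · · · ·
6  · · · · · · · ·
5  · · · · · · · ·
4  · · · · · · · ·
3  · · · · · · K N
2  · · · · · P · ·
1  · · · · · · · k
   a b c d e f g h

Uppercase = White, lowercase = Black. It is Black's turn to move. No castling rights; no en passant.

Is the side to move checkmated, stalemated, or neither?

Black to move; black king on h1.
In check: no.
King squares — g1: attacked by Nh3; g2: attacked by Kg3; h2: attacked by Kg3.
Legal moves for Black: none.
Not in check and no legal moves → stalemate.

stalemate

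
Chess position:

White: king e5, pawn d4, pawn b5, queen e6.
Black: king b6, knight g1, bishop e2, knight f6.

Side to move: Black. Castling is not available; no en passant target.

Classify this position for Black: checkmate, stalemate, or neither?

neither

Black to move; black king on b6.
In check: yes, from the white queen on e6.
Legal moves for Black: Kc7, Kb7, Ka7, Kxb5, Ka5.
Black is in check but has 5 legal moves → neither.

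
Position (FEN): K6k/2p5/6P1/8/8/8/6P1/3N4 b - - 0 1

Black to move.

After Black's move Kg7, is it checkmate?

no

After Kg7: white king on a8; in check: no.
White is not in check, so this cannot be checkmate.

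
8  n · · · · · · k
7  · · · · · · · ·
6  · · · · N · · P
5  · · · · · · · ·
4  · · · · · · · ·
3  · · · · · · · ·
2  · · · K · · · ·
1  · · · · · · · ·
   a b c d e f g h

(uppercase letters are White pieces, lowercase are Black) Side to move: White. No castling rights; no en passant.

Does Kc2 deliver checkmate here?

no

After Kc2: black king on h8; in check: no.
Black is not in check, so this cannot be checkmate.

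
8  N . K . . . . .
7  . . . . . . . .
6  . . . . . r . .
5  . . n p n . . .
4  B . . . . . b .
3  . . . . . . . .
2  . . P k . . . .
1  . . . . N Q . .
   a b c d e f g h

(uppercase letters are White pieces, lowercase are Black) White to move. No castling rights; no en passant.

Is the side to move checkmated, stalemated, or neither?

neither

White to move; white king on c8.
In check: yes, from the black bishop on g4.
King squares — b7: attacked by Nc5; c7: available; d7: attacked by Bg4; b8: available; d8: available.
Legal moves for White: Kd8, Kb8, Kc7, Bd7, Qf5.
White is in check but has 5 legal moves → neither.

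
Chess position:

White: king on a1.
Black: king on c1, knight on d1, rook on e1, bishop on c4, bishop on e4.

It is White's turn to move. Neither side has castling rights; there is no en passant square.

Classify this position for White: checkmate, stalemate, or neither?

White to move; white king on a1.
In check: no.
King squares — b1: attacked by Kc1; a2: attacked by Bc4; b2: attacked by Kc1.
Legal moves for White: none.
Not in check and no legal moves → stalemate.

stalemate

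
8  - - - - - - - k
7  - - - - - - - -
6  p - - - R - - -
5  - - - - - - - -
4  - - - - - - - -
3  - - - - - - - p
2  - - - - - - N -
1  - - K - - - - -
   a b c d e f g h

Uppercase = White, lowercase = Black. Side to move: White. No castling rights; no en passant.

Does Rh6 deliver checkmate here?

no

After Rh6: black king on h8; in check: yes, from the white rook on h6.
Black has 2 legal replies: Kg8, Kg7.
In check but a legal move exists → not checkmate.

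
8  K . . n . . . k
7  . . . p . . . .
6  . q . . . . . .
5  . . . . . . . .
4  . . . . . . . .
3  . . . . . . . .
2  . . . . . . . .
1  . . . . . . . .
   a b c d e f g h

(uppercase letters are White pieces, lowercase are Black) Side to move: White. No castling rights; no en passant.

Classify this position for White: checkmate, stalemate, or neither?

stalemate

White to move; white king on a8.
In check: no.
King squares — a7: attacked by Qb6; b7: attacked by Qb6; b8: attacked by Qb6.
Legal moves for White: none.
Not in check and no legal moves → stalemate.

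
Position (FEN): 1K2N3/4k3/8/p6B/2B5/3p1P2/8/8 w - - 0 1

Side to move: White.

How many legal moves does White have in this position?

22

White to move; king on b8.
In check: no.
Legal moves: Ng7, Nc7, Nf6, Nd6, Kc8, Ka8, Kc7, Kb7, Ka7, Bhf7, Bg6, Bg4, Bg8, Bcf7, Be6, Ba6, Bd5, Bb5, Bxd3, Bb3, Ba2, f4.
Count: 22.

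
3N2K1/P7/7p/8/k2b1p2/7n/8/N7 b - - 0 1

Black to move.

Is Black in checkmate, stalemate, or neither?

Black to move; black king on a4.
In check: no.
Legal moves for Black include: Bh8, Bg7, Bxa7, Bf6, Bb6, Be5, Bc5, Be3, Bc3, Bf2, Bb2, Bg1, Bxa1, Kb5, Ka5, Kb4, Ka3, Ng5, ... (list truncated; more exist).
Black has legal moves and is not in check → neither.

neither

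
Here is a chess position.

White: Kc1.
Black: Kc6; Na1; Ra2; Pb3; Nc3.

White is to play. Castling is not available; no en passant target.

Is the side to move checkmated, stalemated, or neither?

White to move; white king on c1.
In check: no.
King squares — b1: attacked by Nc3; d1: attacked by Nc3; b2: attacked by Ra2; c2: attacked by Na1; d2: attacked by Ra2.
Legal moves for White: none.
Not in check and no legal moves → stalemate.

stalemate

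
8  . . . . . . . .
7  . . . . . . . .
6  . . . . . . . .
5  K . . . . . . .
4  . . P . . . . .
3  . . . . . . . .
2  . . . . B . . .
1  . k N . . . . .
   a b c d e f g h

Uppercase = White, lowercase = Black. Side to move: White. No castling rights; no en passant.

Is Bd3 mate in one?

no

After Bd3: black king on b1; in check: yes, from the white bishop on d3.
Black has 3 legal replies: Kb2, Kxc1, Ka1.
In check but a legal move exists → not checkmate.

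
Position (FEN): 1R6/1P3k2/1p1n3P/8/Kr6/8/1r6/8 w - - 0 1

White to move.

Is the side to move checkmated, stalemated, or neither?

White to move; white king on a4.
In check: yes, from the black rook on b4.
Legal moves for White: Ka3.
White is in check but has 1 legal move → neither.

neither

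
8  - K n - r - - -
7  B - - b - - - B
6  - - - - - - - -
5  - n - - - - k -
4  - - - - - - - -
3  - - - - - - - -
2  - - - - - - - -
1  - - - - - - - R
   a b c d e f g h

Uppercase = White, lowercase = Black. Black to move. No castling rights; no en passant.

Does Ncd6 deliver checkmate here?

After Ncd6: white king on b8; in check: yes, from the black rook on e8.
King squares — a7: own bishop; b7: attacked by Nd6; c7: attacked by Nb5; a8: attacked by Re8; c8: attacked by Nd6.
White has no legal moves → checkmate.

yes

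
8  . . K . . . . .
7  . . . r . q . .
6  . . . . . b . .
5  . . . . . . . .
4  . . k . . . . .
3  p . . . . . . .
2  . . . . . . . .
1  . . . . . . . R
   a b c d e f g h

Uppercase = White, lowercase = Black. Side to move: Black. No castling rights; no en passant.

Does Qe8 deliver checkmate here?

yes

After Qe8: white king on c8; in check: yes, from the black queen on e8.
King squares — b7: attacked by Rd7; c7: attacked by Rd7; d7: attacked by Qe8; b8: attacked by Qe8; d8: attacked by Bf6.
White has no legal moves → checkmate.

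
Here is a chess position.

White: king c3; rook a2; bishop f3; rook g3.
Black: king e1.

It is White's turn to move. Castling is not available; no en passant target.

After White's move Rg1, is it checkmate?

After Rg1: black king on e1; in check: yes, from the white rook on g1.
King squares — d1: attacked by Rg1; f1: attacked by Rg1; d2: attacked by Ra2; e2: attacked by Ra2; f2: attacked by Ra2.
Black has no legal moves → checkmate.

yes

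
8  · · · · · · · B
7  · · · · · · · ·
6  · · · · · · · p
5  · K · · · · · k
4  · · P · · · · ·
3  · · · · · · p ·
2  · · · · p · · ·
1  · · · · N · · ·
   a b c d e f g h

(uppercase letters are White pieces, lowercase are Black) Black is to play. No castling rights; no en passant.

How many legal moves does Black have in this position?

5

Black to move; king on h5.
In check: no.
Legal moves: Kg6, Kg5, Kh4, Kg4, g2.
Count: 5.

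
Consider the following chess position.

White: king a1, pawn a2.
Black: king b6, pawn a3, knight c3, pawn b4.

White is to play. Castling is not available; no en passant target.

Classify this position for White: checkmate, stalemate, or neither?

stalemate

White to move; white king on a1.
In check: no.
King squares — b1: attacked by Nc3; a2: own pawn; b2: attacked by Pa3.
Legal moves for White: none.
Not in check and no legal moves → stalemate.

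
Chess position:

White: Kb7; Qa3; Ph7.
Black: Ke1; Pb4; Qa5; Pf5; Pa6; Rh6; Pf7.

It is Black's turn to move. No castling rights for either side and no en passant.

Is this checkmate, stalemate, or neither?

neither

Black to move; black king on e1.
In check: no.
Legal moves for Black include: Rxh7, Rg6, Rf6, Re6, Rd6, Rc6, Rb6+, Rh5, Rh4, Rh3, Rh2, Rh1, Qd8, Qc7+, Qb6+, Qe5, Qd5+, Qc5, ... (list truncated; more exist).
Black has legal moves and is not in check → neither.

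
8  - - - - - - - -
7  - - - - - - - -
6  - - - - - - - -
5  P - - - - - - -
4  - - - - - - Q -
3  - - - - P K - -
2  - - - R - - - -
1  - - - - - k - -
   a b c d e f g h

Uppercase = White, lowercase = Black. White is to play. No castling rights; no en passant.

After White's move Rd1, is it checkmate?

yes

After Rd1: black king on f1; in check: yes, from the white rook on d1.
King squares — e1: attacked by Rd1; g1: attacked by Rd1; e2: attacked by Kf3; f2: attacked by Kf3; g2: attacked by Kf3.
Black has no legal moves → checkmate.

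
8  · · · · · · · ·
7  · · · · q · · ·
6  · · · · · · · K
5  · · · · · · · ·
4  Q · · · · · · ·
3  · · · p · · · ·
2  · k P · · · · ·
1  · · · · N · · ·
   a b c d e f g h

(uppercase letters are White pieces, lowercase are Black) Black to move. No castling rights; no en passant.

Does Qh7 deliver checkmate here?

no

After Qh7: white king on h6; in check: yes, from the black queen on h7.
White has 2 legal replies: Kxh7, Kg5.
In check but a legal move exists → not checkmate.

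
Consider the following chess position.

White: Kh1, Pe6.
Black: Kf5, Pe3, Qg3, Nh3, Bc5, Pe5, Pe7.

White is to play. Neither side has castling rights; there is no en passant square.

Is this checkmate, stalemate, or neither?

White to move; white king on h1.
In check: no.
King squares — g1: attacked by Qg3; g2: attacked by Qg3; h2: attacked by Qg3.
Legal moves for White: none.
Not in check and no legal moves → stalemate.

stalemate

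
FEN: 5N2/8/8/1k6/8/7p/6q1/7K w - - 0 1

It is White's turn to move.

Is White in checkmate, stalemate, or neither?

White to move; white king on h1.
In check: yes, from the black queen on g2.
King squares — g1: attacked by Qg2; g2: attacked by Ph3; h2: attacked by Qg2.
Legal moves for White: none.
In check with no legal moves → checkmate.

checkmate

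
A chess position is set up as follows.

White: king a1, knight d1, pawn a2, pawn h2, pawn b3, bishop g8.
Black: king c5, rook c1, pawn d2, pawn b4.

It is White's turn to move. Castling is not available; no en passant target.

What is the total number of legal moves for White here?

White to move; king on a1.
In check: yes, from the black rook on c1.
Legal moves: Kb2.
Count: 1.

1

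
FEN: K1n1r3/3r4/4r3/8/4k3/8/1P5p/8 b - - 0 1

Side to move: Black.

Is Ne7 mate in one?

After Ne7: white king on a8; in check: yes, from the black rook on e8.
King squares — a7: attacked by Rd7; b7: attacked by Rd7; b8: attacked by Re8.
White has no legal moves → checkmate.

yes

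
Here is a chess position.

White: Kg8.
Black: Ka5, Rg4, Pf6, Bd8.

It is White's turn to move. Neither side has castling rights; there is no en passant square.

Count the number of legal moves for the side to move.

White to move; king on g8.
In check: yes, from the black rook on g4.
Legal moves: Kh8, Kf8, Kh7, Kf7.
Count: 4.

4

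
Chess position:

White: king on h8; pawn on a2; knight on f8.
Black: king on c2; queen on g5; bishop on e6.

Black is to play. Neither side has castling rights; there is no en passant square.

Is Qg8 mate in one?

yes

After Qg8: white king on h8; in check: yes, from the black queen on g8.
King squares — g7: attacked by Qg8; h7: attacked by Qg8; g8: attacked by Be6.
White has no legal moves → checkmate.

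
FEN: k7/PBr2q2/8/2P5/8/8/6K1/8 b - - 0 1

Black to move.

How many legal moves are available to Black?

Black to move; king on a8.
In check: yes, from the white bishop on b7.
Legal moves: Kxb7, Kxa7, Rxb7.
Count: 3.

3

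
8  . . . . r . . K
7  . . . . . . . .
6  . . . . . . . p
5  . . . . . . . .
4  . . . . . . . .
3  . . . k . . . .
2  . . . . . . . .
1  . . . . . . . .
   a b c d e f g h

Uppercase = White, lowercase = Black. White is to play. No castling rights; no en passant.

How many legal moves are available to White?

2

White to move; king on h8.
In check: yes, from the black rook on e8.
Legal moves: Kh7, Kg7.
Count: 2.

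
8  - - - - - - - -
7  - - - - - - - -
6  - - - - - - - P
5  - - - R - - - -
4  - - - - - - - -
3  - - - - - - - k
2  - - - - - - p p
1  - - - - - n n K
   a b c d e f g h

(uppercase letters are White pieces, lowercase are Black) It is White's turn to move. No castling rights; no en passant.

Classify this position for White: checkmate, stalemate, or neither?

White to move; white king on h1.
In check: yes, from the black pawn on g2.
King squares — g1: attacked by Ph2; g2: attacked by Kh3; h2: attacked by Nf1.
Legal moves for White: none.
In check with no legal moves → checkmate.

checkmate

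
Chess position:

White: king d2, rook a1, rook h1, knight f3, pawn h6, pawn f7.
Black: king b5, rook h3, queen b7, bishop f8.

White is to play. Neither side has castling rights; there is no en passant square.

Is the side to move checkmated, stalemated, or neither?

White to move; white king on d2.
In check: no.
Legal moves for White include: Ng5, Ne5, Nh4, Nd4+, Nh2, Ng1, Ne1, Ke3, Kd3, Kc3, Ke2, Kc2, Ke1, Kd1, Kc1, Rxh3, Rh2, Rhg1, ... (list truncated; more exist).
White has legal moves and is not in check → neither.

neither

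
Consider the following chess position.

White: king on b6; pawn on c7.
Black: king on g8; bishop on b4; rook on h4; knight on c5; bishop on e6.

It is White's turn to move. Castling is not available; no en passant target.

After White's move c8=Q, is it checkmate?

After c8=Q: black king on g8; in check: yes, from the white queen on c8.
Black has 4 legal replies: Kh7, Kg7, Kf7, Bxc8.
In check but a legal move exists → not checkmate.

no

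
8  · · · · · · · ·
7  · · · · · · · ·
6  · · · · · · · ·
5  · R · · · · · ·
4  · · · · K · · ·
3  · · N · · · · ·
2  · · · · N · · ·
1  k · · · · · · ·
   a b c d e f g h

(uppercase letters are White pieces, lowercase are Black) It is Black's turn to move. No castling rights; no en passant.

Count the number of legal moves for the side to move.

0

Black to move; king on a1.
In check: no.
Legal moves: none.
Count: 0.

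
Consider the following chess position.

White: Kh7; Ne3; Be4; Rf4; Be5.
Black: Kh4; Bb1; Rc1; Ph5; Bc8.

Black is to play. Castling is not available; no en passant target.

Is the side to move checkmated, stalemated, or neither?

neither

Black to move; black king on h4.
In check: yes, from the white rook on f4.
Legal moves for Black: Kg5, Kh3, Kg3, Bg4.
Black is in check but has 4 legal moves → neither.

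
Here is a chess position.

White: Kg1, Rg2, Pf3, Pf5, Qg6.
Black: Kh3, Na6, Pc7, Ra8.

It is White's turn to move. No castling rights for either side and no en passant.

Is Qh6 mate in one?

After Qh6: black king on h3; in check: yes, from the white queen on h6.
King squares — g2: attacked by Kg1; h2: attacked by Kg1; g3: attacked by Rg2; g4: attacked by Rg2; h4: attacked by Qh6.
Black has no legal moves → checkmate.

yes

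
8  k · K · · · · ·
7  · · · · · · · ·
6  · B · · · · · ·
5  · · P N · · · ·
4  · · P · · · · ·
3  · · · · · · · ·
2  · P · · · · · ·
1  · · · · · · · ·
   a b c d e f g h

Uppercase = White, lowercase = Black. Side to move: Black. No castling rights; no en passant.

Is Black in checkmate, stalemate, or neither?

stalemate

Black to move; black king on a8.
In check: no.
King squares — a7: attacked by Bb6; b7: attacked by Kc8; b8: attacked by Kc8.
Legal moves for Black: none.
Not in check and no legal moves → stalemate.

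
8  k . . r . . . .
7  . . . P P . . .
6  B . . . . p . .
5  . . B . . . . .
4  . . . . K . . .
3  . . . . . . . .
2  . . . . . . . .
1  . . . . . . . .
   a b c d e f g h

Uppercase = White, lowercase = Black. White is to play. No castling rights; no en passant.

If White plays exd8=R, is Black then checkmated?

After exd8=R: black king on a8; in check: yes, from the white rook on d8.
King squares — a7: attacked by Bc5; b7: attacked by Ba6; b8: attacked by Rd8.
Black has no legal moves → checkmate.

yes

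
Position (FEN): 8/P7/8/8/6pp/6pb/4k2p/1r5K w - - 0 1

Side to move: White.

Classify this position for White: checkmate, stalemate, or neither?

White to move; white king on h1.
In check: yes, from the black rook on b1.
King squares — g1: attacked by Rb1; g2: attacked by Bh3; h2: attacked by Pg3.
Legal moves for White: none.
In check with no legal moves → checkmate.

checkmate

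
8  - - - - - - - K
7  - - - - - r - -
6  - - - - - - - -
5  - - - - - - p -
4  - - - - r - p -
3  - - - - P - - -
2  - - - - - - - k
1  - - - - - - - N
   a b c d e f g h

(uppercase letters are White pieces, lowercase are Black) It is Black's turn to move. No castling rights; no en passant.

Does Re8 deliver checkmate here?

After Re8: white king on h8; in check: yes, from the black rook on e8.
King squares — g7: attacked by Rf7; h7: attacked by Rf7; g8: attacked by Re8.
White has no legal moves → checkmate.

yes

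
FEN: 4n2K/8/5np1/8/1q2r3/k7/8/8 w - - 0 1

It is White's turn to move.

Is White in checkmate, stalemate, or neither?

White to move; white king on h8.
In check: no.
King squares — g7: attacked by Ne8; h7: attacked by Nf6; g8: attacked by Nf6.
Legal moves for White: none.
Not in check and no legal moves → stalemate.

stalemate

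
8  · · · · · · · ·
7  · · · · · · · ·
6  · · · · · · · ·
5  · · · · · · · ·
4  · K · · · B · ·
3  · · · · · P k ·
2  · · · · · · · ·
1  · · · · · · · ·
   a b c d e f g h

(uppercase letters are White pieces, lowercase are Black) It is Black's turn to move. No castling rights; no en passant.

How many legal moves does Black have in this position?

Black to move; king on g3.
In check: yes, from the white bishop on f4.
Legal moves: Kh4, Kxf4, Kh3, Kxf3, Kg2, Kf2.
Count: 6.

6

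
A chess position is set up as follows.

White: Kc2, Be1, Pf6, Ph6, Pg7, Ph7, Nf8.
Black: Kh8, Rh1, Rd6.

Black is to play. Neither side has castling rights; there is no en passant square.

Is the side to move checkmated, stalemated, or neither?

checkmate

Black to move; black king on h8.
In check: yes, from the white pawn on g7.
King squares — g7: attacked by Pf6; h7: attacked by Nf8; g8: attacked by Ph7.
Legal moves for Black: none.
In check with no legal moves → checkmate.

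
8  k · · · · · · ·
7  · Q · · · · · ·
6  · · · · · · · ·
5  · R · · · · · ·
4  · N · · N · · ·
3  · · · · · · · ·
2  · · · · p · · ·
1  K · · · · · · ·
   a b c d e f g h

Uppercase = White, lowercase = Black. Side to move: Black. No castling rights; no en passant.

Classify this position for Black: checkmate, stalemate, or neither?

checkmate

Black to move; black king on a8.
In check: yes, from the white queen on b7.
King squares — a7: attacked by Qb7; b7: attacked by Rb5; b8: attacked by Qb7.
Legal moves for Black: none.
In check with no legal moves → checkmate.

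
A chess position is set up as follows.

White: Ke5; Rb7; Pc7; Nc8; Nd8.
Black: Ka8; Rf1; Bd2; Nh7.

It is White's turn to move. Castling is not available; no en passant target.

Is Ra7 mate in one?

After Ra7: black king on a8; in check: yes, from the white rook on a7.
King squares — a7: attacked by Nc8; b7: attacked by Ra7; b8: attacked by Pc7.
Black has no legal moves → checkmate.

yes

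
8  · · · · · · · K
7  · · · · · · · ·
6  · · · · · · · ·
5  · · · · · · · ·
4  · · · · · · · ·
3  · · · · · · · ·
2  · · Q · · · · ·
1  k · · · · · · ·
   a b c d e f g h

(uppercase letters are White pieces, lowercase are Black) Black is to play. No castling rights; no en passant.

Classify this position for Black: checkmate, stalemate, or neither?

stalemate

Black to move; black king on a1.
In check: no.
King squares — b1: attacked by Qc2; a2: attacked by Qc2; b2: attacked by Qc2.
Legal moves for Black: none.
Not in check and no legal moves → stalemate.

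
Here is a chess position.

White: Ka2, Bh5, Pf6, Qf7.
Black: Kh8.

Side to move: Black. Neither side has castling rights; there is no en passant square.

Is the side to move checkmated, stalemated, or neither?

stalemate

Black to move; black king on h8.
In check: no.
King squares — g7: attacked by Pf6; h7: attacked by Qf7; g8: attacked by Qf7.
Legal moves for Black: none.
Not in check and no legal moves → stalemate.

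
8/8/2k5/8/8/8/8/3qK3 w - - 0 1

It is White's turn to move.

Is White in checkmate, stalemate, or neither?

White to move; white king on e1.
In check: yes, from the black queen on d1.
Legal moves for White: Kf2, Kxd1.
White is in check but has 2 legal moves → neither.

neither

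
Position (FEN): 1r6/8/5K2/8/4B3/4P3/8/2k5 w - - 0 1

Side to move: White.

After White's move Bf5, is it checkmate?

After Bf5: black king on c1; in check: no.
Black is not in check, so this cannot be checkmate.

no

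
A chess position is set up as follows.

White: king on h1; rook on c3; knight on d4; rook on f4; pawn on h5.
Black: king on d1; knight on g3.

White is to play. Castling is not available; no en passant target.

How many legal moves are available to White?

White to move; king on h1.
In check: yes, from the black knight on g3.
Legal moves: Kh2, Kg2, Kg1, Rxg3.
Count: 4.

4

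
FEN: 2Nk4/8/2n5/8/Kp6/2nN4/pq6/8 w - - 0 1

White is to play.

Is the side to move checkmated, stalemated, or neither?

White to move; white king on a4.
In check: yes, from the black knight on c3.
King squares — a3: attacked by Qb2; b3: attacked by Qb2; b4: attacked by Qb2; a5: attacked by Nc6; b5: attacked by Nc3.
Legal moves for White: none.
In check with no legal moves → checkmate.

checkmate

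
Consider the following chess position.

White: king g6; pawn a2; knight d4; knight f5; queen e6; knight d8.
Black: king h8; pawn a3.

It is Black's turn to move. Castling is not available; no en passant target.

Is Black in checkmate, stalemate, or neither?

stalemate

Black to move; black king on h8.
In check: no.
King squares — g7: attacked by Nf5; h7: attacked by Kg6; g8: attacked by Qe6.
Legal moves for Black: none.
Not in check and no legal moves → stalemate.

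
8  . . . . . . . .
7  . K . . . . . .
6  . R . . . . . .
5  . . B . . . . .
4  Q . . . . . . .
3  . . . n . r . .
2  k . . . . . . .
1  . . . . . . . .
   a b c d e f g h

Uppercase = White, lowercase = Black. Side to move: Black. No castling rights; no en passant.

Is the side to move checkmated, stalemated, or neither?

Black to move; black king on a2.
In check: yes, from the white queen on a4.
King squares — a1: attacked by Qa4; b1: attacked by Rb6; b2: attacked by Rb6; a3: attacked by Qa4; b3: attacked by Qa4.
Legal moves for Black: none.
In check with no legal moves → checkmate.

checkmate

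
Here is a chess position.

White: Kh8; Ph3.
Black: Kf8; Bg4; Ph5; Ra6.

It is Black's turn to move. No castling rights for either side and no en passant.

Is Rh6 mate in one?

yes

After Rh6: white king on h8; in check: yes, from the black rook on h6.
King squares — g7: attacked by Kf8; h7: attacked by Rh6; g8: attacked by Kf8.
White has no legal moves → checkmate.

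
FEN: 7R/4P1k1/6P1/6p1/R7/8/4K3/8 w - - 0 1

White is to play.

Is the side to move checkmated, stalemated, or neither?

White to move; white king on e2.
In check: no.
Legal moves for White include: Rg8+, Rf8, Re8, Rd8, Rc8, Rb8, Rha8, Rh7+, Rh6, Rh5, Rhh4, Rh3, Rh2, Rh1, Raa8, Ra7, Ra6, Ra5, ... (list truncated; more exist).
White has legal moves and is not in check → neither.

neither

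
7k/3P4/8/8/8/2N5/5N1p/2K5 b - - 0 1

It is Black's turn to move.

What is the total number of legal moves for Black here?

Black to move; king on h8.
In check: no.
Legal moves: Kg8, Kh7, Kg7, h1=Q+, h1=R+, h1=B, h1=N.
Count: 7.

7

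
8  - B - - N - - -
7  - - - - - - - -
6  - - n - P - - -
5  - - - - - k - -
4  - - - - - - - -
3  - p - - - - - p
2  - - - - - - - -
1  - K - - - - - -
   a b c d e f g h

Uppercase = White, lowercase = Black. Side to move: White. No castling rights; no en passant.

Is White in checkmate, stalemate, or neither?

White to move; white king on b1.
In check: no.
Legal moves for White: Ng7+, Nc7, Nf6, Nd6+, Bc7, Ba7, Bd6, Be5, Bf4, Bg3, Bh2, Kb2, Kc1, Ka1, e7.
White has 15 legal moves and is not in check → neither.

neither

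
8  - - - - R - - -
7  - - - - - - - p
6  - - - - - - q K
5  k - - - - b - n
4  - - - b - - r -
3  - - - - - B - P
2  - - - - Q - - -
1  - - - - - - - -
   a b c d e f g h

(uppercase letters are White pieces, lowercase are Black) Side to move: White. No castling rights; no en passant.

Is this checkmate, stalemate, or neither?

White to move; white king on h6.
In check: yes, from the black queen on g6.
King squares — g5: attacked by Rg4; h5: attacked by Qg6; g6: attacked by Rg4; g7: attacked by Bd4; h7: attacked by Qg6.
Legal moves for White: none.
In check with no legal moves → checkmate.

checkmate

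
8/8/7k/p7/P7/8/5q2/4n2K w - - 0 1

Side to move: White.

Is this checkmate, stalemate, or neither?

stalemate

White to move; white king on h1.
In check: no.
King squares — g1: attacked by Qf2; g2: attacked by Ne1; h2: attacked by Qf2.
Legal moves for White: none.
Not in check and no legal moves → stalemate.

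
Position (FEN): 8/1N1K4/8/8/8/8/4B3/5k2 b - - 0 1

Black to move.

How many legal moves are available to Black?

Black to move; king on f1.
In check: yes, from the white bishop on e2.
Legal moves: Kg2, Kf2, Kxe2, Kg1, Ke1.
Count: 5.

5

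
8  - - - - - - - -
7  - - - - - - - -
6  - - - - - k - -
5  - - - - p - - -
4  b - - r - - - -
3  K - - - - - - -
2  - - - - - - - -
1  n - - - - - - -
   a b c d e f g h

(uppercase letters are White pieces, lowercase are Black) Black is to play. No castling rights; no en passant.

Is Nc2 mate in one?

no

After Nc2: white king on a3; in check: yes, from the black knight on c2.
White has 2 legal replies: Kb2, Ka2.
In check but a legal move exists → not checkmate.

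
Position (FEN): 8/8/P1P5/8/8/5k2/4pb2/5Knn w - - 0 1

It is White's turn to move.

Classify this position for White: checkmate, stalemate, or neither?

White to move; white king on f1.
In check: yes, from the black pawn on e2.
King squares — e1: attacked by Bf2; g1: attacked by Bf2; e2: attacked by Ng1; f2: attacked by Nh1; g2: attacked by Kf3.
Legal moves for White: none.
In check with no legal moves → checkmate.

checkmate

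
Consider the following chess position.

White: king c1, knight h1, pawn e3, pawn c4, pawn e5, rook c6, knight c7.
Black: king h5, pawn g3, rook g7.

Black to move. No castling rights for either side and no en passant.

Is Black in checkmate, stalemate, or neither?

Black to move; black king on h5.
In check: no.
Legal moves for Black: Rg8, Rh7, Rf7, Re7, Rd7, Rxc7, Rg6, Rg5, Rg4, Kg5, Kh4, Kg4, g2.
Black has 13 legal moves and is not in check → neither.

neither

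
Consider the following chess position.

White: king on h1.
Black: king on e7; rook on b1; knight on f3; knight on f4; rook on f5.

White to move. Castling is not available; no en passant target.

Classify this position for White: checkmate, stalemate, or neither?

White to move; white king on h1.
In check: yes, from the black rook on b1.
King squares — g1: attacked by Rb1; g2: attacked by Nf4; h2: attacked by Nf3.
Legal moves for White: none.
In check with no legal moves → checkmate.

checkmate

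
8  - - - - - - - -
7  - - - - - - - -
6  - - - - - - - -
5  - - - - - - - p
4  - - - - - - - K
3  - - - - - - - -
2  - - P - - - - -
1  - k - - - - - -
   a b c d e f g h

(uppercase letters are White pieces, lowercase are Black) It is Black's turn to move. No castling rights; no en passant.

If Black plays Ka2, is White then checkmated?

no

After Ka2: white king on h4; in check: no.
White is not in check, so this cannot be checkmate.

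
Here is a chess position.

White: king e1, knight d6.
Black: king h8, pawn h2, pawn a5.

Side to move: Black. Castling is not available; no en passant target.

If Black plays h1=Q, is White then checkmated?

no

After h1=Q: white king on e1; in check: yes, from the black queen on h1.
White has 3 legal replies: Kf2, Ke2, Kd2.
In check but a legal move exists → not checkmate.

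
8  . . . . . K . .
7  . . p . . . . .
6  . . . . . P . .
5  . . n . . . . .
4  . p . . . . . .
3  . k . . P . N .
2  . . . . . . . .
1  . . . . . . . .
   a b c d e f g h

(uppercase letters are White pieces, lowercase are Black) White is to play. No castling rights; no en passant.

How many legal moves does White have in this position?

White to move; king on f8.
In check: no.
Legal moves: Kg8, Ke8, Kg7, Kf7, Ke7, Nh5, Nf5, Ne4, Ne2, Nh1, Nf1, f7, e4.
Count: 13.

13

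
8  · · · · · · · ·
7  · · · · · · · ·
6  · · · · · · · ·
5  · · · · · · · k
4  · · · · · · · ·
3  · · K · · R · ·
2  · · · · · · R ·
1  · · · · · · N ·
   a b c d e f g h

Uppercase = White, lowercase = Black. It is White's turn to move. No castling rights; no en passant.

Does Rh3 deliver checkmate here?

After Rh3: black king on h5; in check: yes, from the white rook on h3.
King squares — g4: attacked by Rg2; h4: attacked by Rh3; g5: attacked by Rg2; g6: attacked by Rg2; h6: attacked by Rh3.
Black has no legal moves → checkmate.

yes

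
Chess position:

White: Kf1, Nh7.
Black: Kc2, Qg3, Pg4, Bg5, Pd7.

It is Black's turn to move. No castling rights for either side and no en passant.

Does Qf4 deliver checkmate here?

no

After Qf4: white king on f1; in check: yes, from the black queen on f4.
White has 4 legal replies: Kg2, Ke2, Kg1, Ke1.
In check but a legal move exists → not checkmate.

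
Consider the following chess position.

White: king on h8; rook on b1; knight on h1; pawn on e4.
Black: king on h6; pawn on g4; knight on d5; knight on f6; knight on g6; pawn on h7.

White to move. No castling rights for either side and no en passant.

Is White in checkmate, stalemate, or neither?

checkmate

White to move; white king on h8.
In check: yes, from the black knight on g6.
King squares — g7: attacked by Kh6; h7: attacked by Nf6; g8: attacked by Nf6.
Legal moves for White: none.
In check with no legal moves → checkmate.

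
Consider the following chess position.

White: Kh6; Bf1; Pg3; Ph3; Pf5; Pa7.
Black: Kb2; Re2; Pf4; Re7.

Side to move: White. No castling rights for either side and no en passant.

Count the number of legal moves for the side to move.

White to move; king on h6.
In check: no.
Legal moves: Kg6, Kh5, Kg5, Bg2, Bxe2, gxf4, a8=Q, a8=R, a8=B, a8=N, f6, h4, g4.
Count: 13.

13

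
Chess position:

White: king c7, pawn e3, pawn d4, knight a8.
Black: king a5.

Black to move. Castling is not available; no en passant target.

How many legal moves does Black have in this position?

4

Black to move; king on a5.
In check: no.
Legal moves: Ka6, Kb5, Kb4, Ka4.
Count: 4.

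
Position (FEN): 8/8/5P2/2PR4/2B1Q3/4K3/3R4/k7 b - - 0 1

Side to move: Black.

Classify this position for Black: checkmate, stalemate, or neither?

Black to move; black king on a1.
In check: no.
King squares — b1: attacked by Qe4; a2: attacked by Rd2; b2: attacked by Rd2.
Legal moves for Black: none.
Not in check and no legal moves → stalemate.

stalemate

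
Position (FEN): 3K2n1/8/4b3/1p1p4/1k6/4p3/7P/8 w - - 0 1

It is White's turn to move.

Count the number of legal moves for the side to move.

White to move; king on d8.
In check: no.
Legal moves: Ke8, Kc7, h3, h4.
Count: 4.

4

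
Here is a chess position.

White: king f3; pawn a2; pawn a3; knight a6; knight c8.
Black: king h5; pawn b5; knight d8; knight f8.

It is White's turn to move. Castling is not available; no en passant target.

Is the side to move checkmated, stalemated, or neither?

White to move; white king on f3.
In check: no.
Legal moves for White: Ne7, Na7, Nd6, Nb6, Nb8, Nc7, Nc5, Nb4, Kf4, Ke4, Kg3, Ke3, Kg2, Kf2, Ke2, a4.
White has 16 legal moves and is not in check → neither.

neither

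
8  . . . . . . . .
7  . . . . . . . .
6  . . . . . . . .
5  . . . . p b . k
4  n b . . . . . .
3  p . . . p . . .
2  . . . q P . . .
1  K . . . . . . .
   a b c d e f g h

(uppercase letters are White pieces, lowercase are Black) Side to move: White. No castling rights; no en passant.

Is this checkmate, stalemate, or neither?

White to move; white king on a1.
In check: no.
King squares — b1: attacked by Bf5; a2: attacked by Qd2; b2: attacked by Qd2.
Legal moves for White: none.
Not in check and no legal moves → stalemate.

stalemate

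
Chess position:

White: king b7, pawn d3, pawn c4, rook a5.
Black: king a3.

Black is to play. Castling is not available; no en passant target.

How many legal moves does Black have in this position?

Black to move; king on a3.
In check: yes, from the white rook on a5.
Legal moves: Kb4, Kb3, Kb2.
Count: 3.

3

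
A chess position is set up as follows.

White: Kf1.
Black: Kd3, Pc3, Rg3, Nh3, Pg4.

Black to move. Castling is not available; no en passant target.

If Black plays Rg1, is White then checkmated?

yes

After Rg1: white king on f1; in check: yes, from the black rook on g1.
King squares — e1: attacked by Rg1; g1: attacked by Nh3; e2: attacked by Kd3; f2: attacked by Nh3; g2: attacked by Rg1.
White has no legal moves → checkmate.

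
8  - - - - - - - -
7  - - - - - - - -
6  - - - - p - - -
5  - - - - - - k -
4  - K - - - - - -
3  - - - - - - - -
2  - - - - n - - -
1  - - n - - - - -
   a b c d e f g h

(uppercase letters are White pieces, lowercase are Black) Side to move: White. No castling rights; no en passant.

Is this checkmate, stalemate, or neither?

neither

White to move; white king on b4.
In check: no.
Legal moves for White: Kc5, Kb5, Ka5, Kc4, Ka4, Ka3.
White has 6 legal moves and is not in check → neither.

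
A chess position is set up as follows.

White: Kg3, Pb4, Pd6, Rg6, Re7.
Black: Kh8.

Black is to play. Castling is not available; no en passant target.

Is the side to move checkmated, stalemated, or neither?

stalemate

Black to move; black king on h8.
In check: no.
King squares — g7: attacked by Rg6; h7: attacked by Re7; g8: attacked by Rg6.
Legal moves for Black: none.
Not in check and no legal moves → stalemate.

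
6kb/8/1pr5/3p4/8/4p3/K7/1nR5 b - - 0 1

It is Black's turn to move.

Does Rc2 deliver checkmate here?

no

After Rc2: white king on a2; in check: yes, from the black rook on c2.
White has 3 legal replies: Kb3, Kxb1, Rxc2.
In check but a legal move exists → not checkmate.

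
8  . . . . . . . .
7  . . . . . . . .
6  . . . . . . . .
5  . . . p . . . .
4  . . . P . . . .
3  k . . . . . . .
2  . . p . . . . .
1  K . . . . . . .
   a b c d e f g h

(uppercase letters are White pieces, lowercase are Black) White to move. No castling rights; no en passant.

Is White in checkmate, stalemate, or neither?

White to move; white king on a1.
In check: no.
King squares — b1: attacked by Pc2; a2: attacked by Ka3; b2: attacked by Ka3.
Legal moves for White: none.
Not in check and no legal moves → stalemate.

stalemate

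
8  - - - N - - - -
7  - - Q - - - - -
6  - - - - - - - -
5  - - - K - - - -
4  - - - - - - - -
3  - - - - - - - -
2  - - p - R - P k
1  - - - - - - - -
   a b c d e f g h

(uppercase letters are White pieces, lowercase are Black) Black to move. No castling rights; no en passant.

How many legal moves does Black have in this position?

Black to move; king on h2.
In check: yes, from the white queen on c7.
Legal moves: Kh1, Kg1.
Count: 2.

2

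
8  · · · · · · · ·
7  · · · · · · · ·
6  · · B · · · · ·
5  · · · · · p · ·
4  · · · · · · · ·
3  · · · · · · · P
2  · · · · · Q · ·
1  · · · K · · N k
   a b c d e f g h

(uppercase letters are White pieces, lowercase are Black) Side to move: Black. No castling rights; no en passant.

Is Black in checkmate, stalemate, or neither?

Black to move; black king on h1.
In check: yes, from the white bishop on c6.
King squares — g1: attacked by Qf2; g2: attacked by Qf2; h2: attacked by Qf2.
Legal moves for Black: none.
In check with no legal moves → checkmate.

checkmate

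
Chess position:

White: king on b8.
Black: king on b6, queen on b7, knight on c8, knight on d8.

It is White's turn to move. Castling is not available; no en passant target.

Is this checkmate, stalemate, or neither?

White to move; white king on b8.
In check: yes, from the black queen on b7.
King squares — a7: attacked by Kb6; b7: attacked by Kb6; c7: attacked by Kb6; a8: attacked by Qb7; c8: attacked by Qb7.
Legal moves for White: none.
In check with no legal moves → checkmate.

checkmate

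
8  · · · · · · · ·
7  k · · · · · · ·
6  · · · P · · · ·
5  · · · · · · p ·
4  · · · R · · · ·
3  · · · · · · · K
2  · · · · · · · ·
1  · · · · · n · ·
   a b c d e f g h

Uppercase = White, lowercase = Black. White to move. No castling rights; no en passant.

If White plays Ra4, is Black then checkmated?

After Ra4: black king on a7; in check: yes, from the white rook on a4.
Black has 3 legal replies: Kb8, Kb7, Kb6.
In check but a legal move exists → not checkmate.

no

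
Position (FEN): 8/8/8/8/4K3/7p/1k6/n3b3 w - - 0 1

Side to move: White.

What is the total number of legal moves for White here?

8

White to move; king on e4.
In check: no.
Legal moves: Kf5, Ke5, Kd5, Kf4, Kd4, Kf3, Ke3, Kd3.
Count: 8.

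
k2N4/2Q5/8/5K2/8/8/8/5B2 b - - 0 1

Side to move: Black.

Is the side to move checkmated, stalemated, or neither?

Black to move; black king on a8.
In check: no.
King squares — a7: attacked by Qc7; b7: attacked by Qc7; b8: attacked by Qc7.
Legal moves for Black: none.
Not in check and no legal moves → stalemate.

stalemate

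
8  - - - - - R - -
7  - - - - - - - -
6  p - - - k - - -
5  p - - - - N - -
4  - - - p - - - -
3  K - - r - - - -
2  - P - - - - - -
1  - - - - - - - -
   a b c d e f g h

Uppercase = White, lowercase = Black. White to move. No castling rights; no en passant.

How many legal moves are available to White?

White to move; king on a3.
In check: yes, from the black rook on d3.
Legal moves: Ka4, Ka2, b3.
Count: 3.

3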